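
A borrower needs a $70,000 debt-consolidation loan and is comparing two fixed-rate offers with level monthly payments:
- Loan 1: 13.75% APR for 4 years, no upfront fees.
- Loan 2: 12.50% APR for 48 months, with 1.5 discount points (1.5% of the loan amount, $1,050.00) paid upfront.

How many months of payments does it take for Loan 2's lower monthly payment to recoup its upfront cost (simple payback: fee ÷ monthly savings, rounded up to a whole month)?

25 months

Loan 1: monthly rate = 13.75%/12 = 0.0114583; payment = 70,000 × 0.0114583 / (1 − (1+0.0114583)^−48) = $1,904.09.
Loan 2: at 12.50% the monthly rate is 0.0104167, so the payment is 70,000 × 0.0104167 / (1 − 1.0104167^−48) = $1,860.60.
Monthly savings = $1,904.09 − $1,860.60 = $43.49.
Break-even = $1,050.00 / $43.49 = 24.14 → 25 months.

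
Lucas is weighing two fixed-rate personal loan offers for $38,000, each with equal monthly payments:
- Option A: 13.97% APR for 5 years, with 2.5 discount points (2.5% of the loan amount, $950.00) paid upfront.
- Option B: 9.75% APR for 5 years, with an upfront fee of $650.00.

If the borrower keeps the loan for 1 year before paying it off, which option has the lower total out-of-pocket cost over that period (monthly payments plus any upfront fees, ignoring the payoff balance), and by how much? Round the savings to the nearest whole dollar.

Option B by $1,271

Option A: at 13.97% the monthly rate is 0.0116417, so the payment is 38,000 × 0.0116417 / (1 − 1.0116417^−60) = $883.60.
Option B: monthly rate = 9.75%/12 = 0.0081250; payment = 38,000 × 0.0081250 / (1 − (1+0.0081250)^−60) = $802.72.
Over 12 months: Option A costs 12 × $883.60 + $950.00 = $11,553.20; Option B costs 12 × $802.72 + $650.00 = $10,282.64.
Option B is cheaper by $11,553.20 − $10,282.64 = $1,270.56.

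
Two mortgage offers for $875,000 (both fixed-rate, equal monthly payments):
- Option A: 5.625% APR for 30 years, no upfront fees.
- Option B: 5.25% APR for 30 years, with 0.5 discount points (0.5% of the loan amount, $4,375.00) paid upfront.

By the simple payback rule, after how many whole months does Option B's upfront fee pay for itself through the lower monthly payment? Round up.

Option A: monthly rate = 5.625%/12 = 0.0046875; payment = 875,000 × 0.0046875 / (1 − (1+0.0046875)^−360) = $5,036.99.
Option B: at 5.25% the monthly rate is 0.0043750, so the payment is 875,000 × 0.0043750 / (1 − 1.0043750^−360) = $4,831.78.
Monthly savings = $5,036.99 − $4,831.78 = $205.21.
Break-even = $4,375.00 / $205.21 = 21.32 → 22 months.

22 months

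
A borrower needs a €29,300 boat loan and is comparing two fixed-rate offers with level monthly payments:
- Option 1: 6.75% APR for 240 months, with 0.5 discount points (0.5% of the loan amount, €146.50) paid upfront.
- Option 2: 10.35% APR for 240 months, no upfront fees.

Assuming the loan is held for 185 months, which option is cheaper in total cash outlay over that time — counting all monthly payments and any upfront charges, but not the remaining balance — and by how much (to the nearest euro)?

Option 1: monthly rate = 6.75%/12 = 0.0056250; payment = 29,300 × 0.0056250 / (1 − (1+0.0056250)^−240) = €222.79.
Option 2: monthly rate = 10.35%/12 = 0.0086250; payment = 29,300 × 0.0086250 / (1 − (1+0.0086250)^−240) = €289.58.
Over 185 months: Option 1 costs 185 × €222.79 + €146.50 = €41,362.65; Option 2 costs 185 × €289.58 = €53,572.30.
Option 1 is cheaper by €53,572.30 − €41,362.65 = €12,209.65.

Option 1 by €12,210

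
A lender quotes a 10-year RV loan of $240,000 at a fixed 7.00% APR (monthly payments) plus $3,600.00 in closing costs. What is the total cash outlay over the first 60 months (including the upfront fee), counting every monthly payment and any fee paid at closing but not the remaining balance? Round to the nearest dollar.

$170,796

Monthly rate = 7%/12 = 0.0058333; payment = 240,000 × 0.0058333 / (1 − (1+0.0058333)^−120) = $2,786.60.
Total outlay = 60 × $2,786.60 + $3,600.00 = $170,796.00.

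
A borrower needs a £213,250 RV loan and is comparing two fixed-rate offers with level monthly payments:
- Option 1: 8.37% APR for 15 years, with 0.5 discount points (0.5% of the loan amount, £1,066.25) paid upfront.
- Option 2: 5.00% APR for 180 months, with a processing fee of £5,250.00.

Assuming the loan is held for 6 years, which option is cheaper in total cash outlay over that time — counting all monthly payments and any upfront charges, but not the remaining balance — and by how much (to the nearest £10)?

Option 1: monthly rate = 8.37%/12 = 0.0069750; payment = 213,250 × 0.0069750 / (1 − (1+0.0069750)^−180) = £2,083.74.
Option 2: at 5.00% the monthly rate is 0.0041667, so the payment is 213,250 × 0.0041667 / (1 − 1.0041667^−180) = £1,686.37.
Over 72 months: Option 1 costs 72 × £2,083.74 + £1,066.25 = £151,095.53; Option 2 costs 72 × £1,686.37 + £5,250.00 = £126,668.64.
Option 2 is cheaper by £151,095.53 − £126,668.64 = £24,426.89.

Option 2 by £24,430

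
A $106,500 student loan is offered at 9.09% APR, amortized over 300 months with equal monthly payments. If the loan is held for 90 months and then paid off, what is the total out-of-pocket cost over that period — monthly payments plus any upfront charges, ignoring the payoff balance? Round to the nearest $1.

At 9.09% the monthly rate is 0.0075750, so the payment is 106,500 × 0.0075750 / (1 − 1.0075750^−300) = $900.32.
Total outlay = 90 × $900.32 = $81,028.80.

$81,029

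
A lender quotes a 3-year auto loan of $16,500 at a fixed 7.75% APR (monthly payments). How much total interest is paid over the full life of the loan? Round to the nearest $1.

$2,045

Monthly rate = 7.75%/12 = 0.0064583; payment = 16,500 × 0.0064583 / (1 − (1+0.0064583)^−36) = $515.15.
Total paid = 36 × $515.15 = $18,545.40; interest = $18,545.40 − $16,500 = $2,045.40.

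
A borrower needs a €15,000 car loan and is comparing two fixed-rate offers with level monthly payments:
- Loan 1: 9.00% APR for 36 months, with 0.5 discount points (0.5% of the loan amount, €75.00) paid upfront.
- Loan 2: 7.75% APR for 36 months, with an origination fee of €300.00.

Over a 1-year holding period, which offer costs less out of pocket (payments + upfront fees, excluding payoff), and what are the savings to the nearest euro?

Loan 1 by €121

Loan 1: monthly rate = 9%/12 = 0.0075000; payment = 15,000 × 0.0075000 / (1 − (1+0.0075000)^−36) = €477.00.
Loan 2: at 7.75% the monthly rate is 0.0064583, so the payment is 15,000 × 0.0064583 / (1 − 1.0064583^−36) = €468.32.
Over 12 months: Loan 1 costs 12 × €477.00 + €75.00 = €5,799.00; Loan 2 costs 12 × €468.32 + €300.00 = €5,919.84.
Loan 1 is cheaper by €5,919.84 − €5,799.00 = €120.84.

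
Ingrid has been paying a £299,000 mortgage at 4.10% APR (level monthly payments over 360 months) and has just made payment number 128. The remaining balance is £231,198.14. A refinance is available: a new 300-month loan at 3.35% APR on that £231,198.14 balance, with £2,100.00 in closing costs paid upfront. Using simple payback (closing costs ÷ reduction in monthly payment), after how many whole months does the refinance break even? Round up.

Current payment = 299,000 × 4.1%/12 / (1 − (1+0.0034167)^−360) = £1,444.76.
Refinanced payment = 231,198.14 × 0.0027917 / (1 − (1+0.0027917)^−300) = £1,138.92.
Monthly savings = £1,444.76 − £1,138.92 = £305.84.
Break-even = £2,100.00 / £305.84 = 6.87 → 7 months.

7 months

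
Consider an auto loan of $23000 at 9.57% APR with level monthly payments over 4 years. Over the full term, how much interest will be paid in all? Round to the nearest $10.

$4,770

Monthly rate = 9.57%/12 = 0.0079750; payment = 23,000 × 0.0079750 / (1 − (1+0.0079750)^−48) = $578.60.
Total paid = 48 × $578.60 = $27,772.80; interest = $27,772.80 − $23,000 = $4,772.80.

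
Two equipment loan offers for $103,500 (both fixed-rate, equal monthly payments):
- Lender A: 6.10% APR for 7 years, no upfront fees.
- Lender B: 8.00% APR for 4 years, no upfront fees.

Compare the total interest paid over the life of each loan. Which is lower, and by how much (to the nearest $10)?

Lender B by $6,140

Lender A: at 6.10% the monthly rate is 0.0050833, so the payment is 103,500 × 0.0050833 / (1 − 1.0050833^−84) = $1,516.95.
Total interest on Lender A = 84 × $1,516.95 − $103,500 = $23,923.80.
Lender B: monthly rate = 8%/12 = 0.0066667; payment = 103,500 × 0.0066667 / (1 − (1+0.0066667)^−48) = $2,526.74.
Total interest on Lender B = 48 × $2,526.74 − $103,500 = $17,783.52.
Lender B is lower by $6,140.28.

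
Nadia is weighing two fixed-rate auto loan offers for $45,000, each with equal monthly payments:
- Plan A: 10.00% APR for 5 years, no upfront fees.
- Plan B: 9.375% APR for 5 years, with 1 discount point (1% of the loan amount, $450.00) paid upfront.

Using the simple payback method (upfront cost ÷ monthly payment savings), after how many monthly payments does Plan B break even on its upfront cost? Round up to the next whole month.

Plan A: at 10.00% the monthly rate is 0.0083333, so the payment is 45,000 × 0.0083333 / (1 − 1.0083333^−60) = $956.12.
Plan B: monthly rate = 9.375%/12 = 0.0078125; payment = 45,000 × 0.0078125 / (1 − (1+0.0078125)^−60) = $942.34.
Monthly savings = $956.12 − $942.34 = $13.78.
Break-even = $450.00 / $13.78 = 32.66 → 33 months.

33 months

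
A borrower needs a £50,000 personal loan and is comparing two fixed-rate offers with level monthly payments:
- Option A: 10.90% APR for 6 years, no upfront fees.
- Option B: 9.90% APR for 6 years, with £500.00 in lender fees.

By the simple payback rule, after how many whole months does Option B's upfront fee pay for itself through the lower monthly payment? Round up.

20 months

Option A: at 10.90% the monthly rate is 0.0090833, so the payment is 50,000 × 0.0090833 / (1 − 1.0090833^−72) = £949.14.
Option B: at 9.90% the monthly rate is 0.0082500, so the payment is 50,000 × 0.0082500 / (1 − 1.0082500^−72) = £923.77.
Monthly savings = £949.14 − £923.77 = £25.37.
Break-even = £500.00 / £25.37 = 19.71 → 20 months.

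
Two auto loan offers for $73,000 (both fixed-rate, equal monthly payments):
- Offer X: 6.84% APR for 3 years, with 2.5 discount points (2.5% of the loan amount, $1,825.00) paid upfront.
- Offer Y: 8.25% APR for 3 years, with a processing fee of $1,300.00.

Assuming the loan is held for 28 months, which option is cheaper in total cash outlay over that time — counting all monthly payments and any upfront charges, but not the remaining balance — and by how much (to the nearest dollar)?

Offer X: at 6.84% the monthly rate is 0.0057000, so the payment is 73,000 × 0.0057000 / (1 − 1.0057000^−36) = $2,248.69.
Offer Y: monthly rate = 8.25%/12 = 0.0068750; payment = 73,000 × 0.0068750 / (1 − (1+0.0068750)^−36) = $2,295.98.
Over 28 months: Offer X costs 28 × $2,248.69 + $1,825.00 = $64,788.32; Offer Y costs 28 × $2,295.98 + $1,300.00 = $65,587.44.
Offer X is cheaper by $65,587.44 − $64,788.32 = $799.12.

Offer X by $799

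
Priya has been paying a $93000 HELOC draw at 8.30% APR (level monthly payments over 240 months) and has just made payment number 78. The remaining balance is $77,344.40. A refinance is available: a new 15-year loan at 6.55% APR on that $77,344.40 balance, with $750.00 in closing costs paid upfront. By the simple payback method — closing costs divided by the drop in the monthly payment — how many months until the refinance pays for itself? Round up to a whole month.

7 months

Current payment = 93,000 × 8.3%/12 / (1 − (1+0.0069167)^−240) = $795.34.
Refinanced payment = 77,344.40 × 0.0054583 / (1 − (1+0.0054583)^−180) = $675.88.
Monthly savings = $795.34 − $675.88 = $119.46.
Break-even = $750.00 / $119.46 = 6.28 → 7 months.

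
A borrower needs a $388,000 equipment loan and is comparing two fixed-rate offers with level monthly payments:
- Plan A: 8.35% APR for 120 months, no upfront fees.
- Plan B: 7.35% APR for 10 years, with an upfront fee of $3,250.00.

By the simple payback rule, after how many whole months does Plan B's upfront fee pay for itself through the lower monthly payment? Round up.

16 months

Plan A: monthly rate = 8.35%/12 = 0.0069583; payment = 388,000 × 0.0069583 / (1 − (1+0.0069583)^−120) = $4,779.57.
Plan B: at 7.35% the monthly rate is 0.0061250, so the payment is 388,000 × 0.0061250 / (1 − 1.0061250^−120) = $4,575.31.
Monthly savings = $4,779.57 − $4,575.31 = $204.26.
Break-even = $3,250.00 / $204.26 = 15.91 → 16 months.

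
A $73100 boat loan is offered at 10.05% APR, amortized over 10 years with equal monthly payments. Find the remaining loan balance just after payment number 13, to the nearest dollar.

With monthly rate i = 10.05%/12 = 0.0083750, the balance after k of n payments is P · [(1+i)^n − (1+i)^k] / [(1+i)^n − 1].
(1+0.0083750)^120 = 2.72049789 and (1+0.0083750)^13 = 1.11451754, so the balance is 73,100 × (2.72049789 − 1.11451754) / (2.72049789 − 1) = $68,234.41.

$68,234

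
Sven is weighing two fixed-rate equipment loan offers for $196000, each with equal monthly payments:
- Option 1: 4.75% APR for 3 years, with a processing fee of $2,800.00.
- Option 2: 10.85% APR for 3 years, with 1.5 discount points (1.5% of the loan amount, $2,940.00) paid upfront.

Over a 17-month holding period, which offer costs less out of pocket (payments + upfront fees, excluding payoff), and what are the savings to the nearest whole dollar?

Option 1 by $9,499

Option 1: at 4.75% the monthly rate is 0.0039583, so the payment is 196,000 × 0.0039583 / (1 − 1.0039583^−36) = $5,852.32.
Option 2: monthly rate = 10.85%/12 = 0.0090417; payment = 196,000 × 0.0090417 / (1 − (1+0.0090417)^−36) = $6,402.87.
Over 17 months: Option 1 costs 17 × $5,852.32 + $2,800.00 = $102,289.44; Option 2 costs 17 × $6,402.87 + $2,940.00 = $111,788.79.
Option 1 is cheaper by $111,788.79 − $102,289.44 = $9,499.35.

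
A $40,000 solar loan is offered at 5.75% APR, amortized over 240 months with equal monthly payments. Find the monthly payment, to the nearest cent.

$280.83

Monthly rate = 5.75%/12 = 0.0047917; payment = 40,000 × 0.0047917 / (1 − (1+0.0047917)^−240) = $280.83.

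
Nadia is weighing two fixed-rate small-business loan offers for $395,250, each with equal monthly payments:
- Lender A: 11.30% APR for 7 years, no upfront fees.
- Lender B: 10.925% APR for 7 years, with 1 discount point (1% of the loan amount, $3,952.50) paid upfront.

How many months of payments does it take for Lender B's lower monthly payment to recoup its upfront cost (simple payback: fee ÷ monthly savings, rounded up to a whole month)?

Lender A: at 11.30% the monthly rate is 0.0094167, so the payment is 395,250 × 0.0094167 / (1 − 1.0094167^−84) = $6,830.15.
Lender B: at 10.925% the monthly rate is 0.0091042, so the payment is 395,250 × 0.0091042 / (1 − 1.0091042^−84) = $6,752.07.
Monthly savings = $6,830.15 − $6,752.07 = $78.08.
Break-even = $3,952.50 / $78.08 = 50.62 → 51 months.

51 months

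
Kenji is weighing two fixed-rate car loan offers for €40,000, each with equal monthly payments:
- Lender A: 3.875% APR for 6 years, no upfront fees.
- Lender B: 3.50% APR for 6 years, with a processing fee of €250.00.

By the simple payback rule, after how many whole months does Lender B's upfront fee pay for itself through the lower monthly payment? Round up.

Lender A: monthly rate = 3.875%/12 = 0.0032292; payment = 40,000 × 0.0032292 / (1 − (1+0.0032292)^−72) = €623.53.
Lender B: at 3.50% the monthly rate is 0.0029167, so the payment is 40,000 × 0.0029167 / (1 − 1.0029167^−72) = €616.74.
Monthly savings = €623.53 − €616.74 = €6.79.
Break-even = €250.00 / €6.79 = 36.82 → 37 months.

37 months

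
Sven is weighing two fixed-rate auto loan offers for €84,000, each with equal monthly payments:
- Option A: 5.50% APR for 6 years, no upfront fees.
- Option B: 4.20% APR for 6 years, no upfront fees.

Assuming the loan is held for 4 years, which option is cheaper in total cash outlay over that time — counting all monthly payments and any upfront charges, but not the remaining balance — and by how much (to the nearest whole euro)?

Option A: at 5.50% the monthly rate is 0.0045833, so the payment is 84,000 × 0.0045833 / (1 − 1.0045833^−72) = €1,372.38.
Option B: at 4.20% the monthly rate is 0.0035000, so the payment is 84,000 × 0.0035000 / (1 − 1.0035000^−72) = €1,321.86.
Over 48 months: Option A costs 48 × €1,372.38 = €65,874.24; Option B costs 48 × €1,321.86 = €63,449.28.
Option B is cheaper by €65,874.24 − €63,449.28 = €2,424.96.

Option B by €2,425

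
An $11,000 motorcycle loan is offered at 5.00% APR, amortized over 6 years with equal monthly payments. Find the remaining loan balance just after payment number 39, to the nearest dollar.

With monthly rate i = 5%/12 = 0.0041667, the balance after k of n payments is P · [(1+i)^n − (1+i)^k] / [(1+i)^n − 1].
(1+0.0041667)^72 = 1.34901774 and (1+0.0041667)^39 = 1.17605121, so the balance is 11,000 × (1.34901774 − 1.17605121) / (1.34901774 − 1) = $5,451.39.

$5,451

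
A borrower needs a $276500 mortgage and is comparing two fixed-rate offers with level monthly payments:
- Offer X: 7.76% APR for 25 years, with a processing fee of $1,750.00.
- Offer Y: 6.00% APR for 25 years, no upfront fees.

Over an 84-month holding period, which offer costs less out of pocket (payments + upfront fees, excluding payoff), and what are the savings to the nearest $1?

Offer X: at 7.76% the monthly rate is 0.0064667, so the payment is 276,500 × 0.0064667 / (1 − 1.0064667^−300) = $2,090.30.
Offer Y: monthly rate = 6%/12 = 0.0050000; payment = 276,500 × 0.0050000 / (1 − (1+0.0050000)^−300) = $1,781.49.
Over 84 months: Offer X costs 84 × $2,090.30 + $1,750.00 = $177,335.20; Offer Y costs 84 × $1,781.49 = $149,645.16.
Offer Y is cheaper by $177,335.20 − $149,645.16 = $27,690.04.

Offer Y by $27,690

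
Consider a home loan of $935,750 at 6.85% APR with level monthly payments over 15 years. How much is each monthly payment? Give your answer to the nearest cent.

Monthly rate = 6.85%/12 = 0.0057083; payment = 935,750 × 0.0057083 / (1 − (1+0.0057083)^−180) = $8,332.51.

$8,332.51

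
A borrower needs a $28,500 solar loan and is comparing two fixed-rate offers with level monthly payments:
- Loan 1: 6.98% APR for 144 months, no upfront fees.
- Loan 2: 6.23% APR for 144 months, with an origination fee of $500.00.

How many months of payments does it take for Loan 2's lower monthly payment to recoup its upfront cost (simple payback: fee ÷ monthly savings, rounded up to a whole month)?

Loan 1: at 6.98% the monthly rate is 0.0058167, so the payment is 28,500 × 0.0058167 / (1 − 1.0058167^−144) = $292.78.
Loan 2: monthly rate = 6.23%/12 = 0.0051917; payment = 28,500 × 0.0051917 / (1 − (1+0.0051917)^−144) = $281.52.
Monthly savings = $292.78 − $281.52 = $11.26.
Break-even = $500.00 / $11.26 = 44.40 → 45 months.

45 months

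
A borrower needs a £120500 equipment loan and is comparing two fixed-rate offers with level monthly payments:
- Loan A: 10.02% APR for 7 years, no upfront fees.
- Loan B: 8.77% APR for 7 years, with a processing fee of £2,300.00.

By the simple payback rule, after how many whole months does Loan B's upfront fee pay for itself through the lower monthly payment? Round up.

30 months

Loan A: at 10.02% the monthly rate is 0.0083500, so the payment is 120,500 × 0.0083500 / (1 − 1.0083500^−84) = £2,001.69.
Loan B: monthly rate = 8.77%/12 = 0.0073083; payment = 120,500 × 0.0073083 / (1 − (1+0.0073083)^−84) = £1,924.70.
Monthly savings = £2,001.69 − £1,924.70 = £76.99.
Break-even = £2,300.00 / £76.99 = 29.87 → 30 months.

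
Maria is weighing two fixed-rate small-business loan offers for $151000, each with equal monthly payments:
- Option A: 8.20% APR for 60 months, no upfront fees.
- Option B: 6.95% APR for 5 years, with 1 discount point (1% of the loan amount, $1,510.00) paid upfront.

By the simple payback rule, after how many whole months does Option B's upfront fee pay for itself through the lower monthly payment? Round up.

Option A: at 8.20% the monthly rate is 0.0068333, so the payment is 151,000 × 0.0068333 / (1 − 1.0068333^−60) = $3,076.21.
Option B: monthly rate = 6.95%/12 = 0.0057917; payment = 151,000 × 0.0057917 / (1 − (1+0.0057917)^−60) = $2,986.42.
Monthly savings = $3,076.21 − $2,986.42 = $89.79.
Break-even = $1,510.00 / $89.79 = 16.82 → 17 months.

17 months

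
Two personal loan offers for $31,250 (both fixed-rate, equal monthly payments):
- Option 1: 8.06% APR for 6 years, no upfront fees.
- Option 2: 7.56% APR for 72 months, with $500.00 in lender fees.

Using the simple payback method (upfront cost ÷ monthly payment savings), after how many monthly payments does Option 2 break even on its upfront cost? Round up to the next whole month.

66 months

Option 1: monthly rate = 8.06%/12 = 0.0067167; payment = 31,250 × 0.0067167 / (1 − (1+0.0067167)^−72) = $548.83.
Option 2: at 7.56% the monthly rate is 0.0063000, so the payment is 31,250 × 0.0063000 / (1 − 1.0063000^−72) = $541.22.
Monthly savings = $548.83 − $541.22 = $7.61.
Break-even = $500.00 / $7.61 = 65.70 → 66 months.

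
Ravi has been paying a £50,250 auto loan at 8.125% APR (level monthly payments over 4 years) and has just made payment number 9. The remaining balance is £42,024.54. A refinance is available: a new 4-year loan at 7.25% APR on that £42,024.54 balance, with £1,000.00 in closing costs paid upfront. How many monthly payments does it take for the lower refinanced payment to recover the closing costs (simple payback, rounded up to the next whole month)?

5 months

Current payment = 50,250 × 8.125%/12 / (1 − (1+0.0067708)^−48) = £1,229.70.
Refinanced payment = 42,024.54 × 0.0060417 / (1 − (1+0.0060417)^−48) = £1,011.21.
Monthly savings = £1,229.70 − £1,011.21 = £218.49.
Break-even = £1,000.00 / £218.49 = 4.58 → 5 months.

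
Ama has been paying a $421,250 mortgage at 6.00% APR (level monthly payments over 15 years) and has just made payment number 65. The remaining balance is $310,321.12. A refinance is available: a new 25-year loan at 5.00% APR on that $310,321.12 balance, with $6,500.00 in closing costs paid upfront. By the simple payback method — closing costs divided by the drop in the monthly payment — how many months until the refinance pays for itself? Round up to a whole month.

4 months

Current payment = 421,250 × 6%/12 / (1 − (1+0.0050000)^−180) = $3,554.75.
Refinanced payment = 310,321.12 × 0.0041667 / (1 − (1+0.0041667)^−300) = $1,814.11.
Monthly savings = $3,554.75 − $1,814.11 = $1,740.64.
Break-even = $6,500.00 / $1,740.64 = 3.73 → 4 months.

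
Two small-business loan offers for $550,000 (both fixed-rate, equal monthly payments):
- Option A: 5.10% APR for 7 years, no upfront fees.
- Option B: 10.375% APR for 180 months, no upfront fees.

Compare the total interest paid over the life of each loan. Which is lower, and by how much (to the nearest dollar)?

Option A by $431,526

Option A: at 5.10% the monthly rate is 0.0042500, so the payment is 550,000 × 0.0042500 / (1 − 1.0042500^−84) = $7,799.52.
Total interest on Option A = 84 × $7,799.52 − $550,000 = $105,159.68.
Option B: at 10.375% the monthly rate is 0.0086458, so the payment is 550,000 × 0.0086458 / (1 − 1.0086458^−180) = $6,037.14.
Total interest on Option B = 180 × $6,037.14 − $550,000 = $536,685.20.
Option A is lower by $431,525.52.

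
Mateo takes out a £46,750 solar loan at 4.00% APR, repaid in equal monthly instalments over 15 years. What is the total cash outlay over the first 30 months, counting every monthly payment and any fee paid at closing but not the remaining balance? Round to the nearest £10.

Monthly rate = 4%/12 = 0.0033333; payment = 46,750 × 0.0033333 / (1 − (1+0.0033333)^−180) = £345.80.
Total outlay = 30 × £345.80 = £10,374.00.

£10,370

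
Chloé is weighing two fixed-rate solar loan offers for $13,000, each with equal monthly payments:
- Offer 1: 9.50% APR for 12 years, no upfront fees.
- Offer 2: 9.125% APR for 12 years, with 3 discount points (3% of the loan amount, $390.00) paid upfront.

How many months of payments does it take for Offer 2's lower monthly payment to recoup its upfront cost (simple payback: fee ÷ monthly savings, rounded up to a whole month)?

Offer 1: at 9.50% the monthly rate is 0.0079167, so the payment is 13,000 × 0.0079167 / (1 − 1.0079167^−144) = $151.63.
Offer 2: monthly rate = 9.125%/12 = 0.0076042; payment = 13,000 × 0.0076042 / (1 − (1+0.0076042)^−144) = $148.86.
Monthly savings = $151.63 − $148.86 = $2.77.
Break-even = $390.00 / $2.77 = 140.79 → 141 months.

141 months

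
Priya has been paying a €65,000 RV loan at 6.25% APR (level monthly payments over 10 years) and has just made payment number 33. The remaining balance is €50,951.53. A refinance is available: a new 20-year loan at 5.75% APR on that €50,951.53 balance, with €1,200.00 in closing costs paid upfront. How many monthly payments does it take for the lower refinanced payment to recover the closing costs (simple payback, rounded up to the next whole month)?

4 months

Current payment = 65,000 × 6.25%/12 / (1 − (1+0.0052083)^−120) = €729.82.
Refinanced payment = 50,951.53 × 0.0047917 / (1 − (1+0.0047917)^−240) = €357.72.
Monthly savings = €729.82 − €357.72 = €372.10.
Break-even = €1,200.00 / €372.10 = 3.22 → 4 months.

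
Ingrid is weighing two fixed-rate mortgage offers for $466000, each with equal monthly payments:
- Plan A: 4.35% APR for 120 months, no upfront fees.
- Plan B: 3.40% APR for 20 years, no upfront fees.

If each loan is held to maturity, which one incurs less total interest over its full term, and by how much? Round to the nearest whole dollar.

Plan A: at 4.35% the monthly rate is 0.0036250, so the payment is 466,000 × 0.0036250 / (1 − 1.0036250^−120) = $4,795.93.
Total interest on Plan A = 120 × $4,795.93 − $466,000 = $109,511.60.
Plan B: at 3.40% the monthly rate is 0.0028333, so the payment is 466,000 × 0.0028333 / (1 − 1.0028333^−240) = $2,678.73.
Total interest on Plan B = 240 × $2,678.73 − $466,000 = $176,895.20.
Plan A is lower by $67,383.60.

Plan A by $67,384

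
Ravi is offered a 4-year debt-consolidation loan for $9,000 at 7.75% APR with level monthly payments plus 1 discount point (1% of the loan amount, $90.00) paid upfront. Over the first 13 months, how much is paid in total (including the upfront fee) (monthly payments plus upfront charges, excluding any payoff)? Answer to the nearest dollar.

$2,933

At 7.75% the monthly rate is 0.0064583, so the payment is 9,000 × 0.0064583 / (1 − 1.0064583^−48) = $218.66.
Total outlay = 13 × $218.66 + $90.00 = $2,932.58.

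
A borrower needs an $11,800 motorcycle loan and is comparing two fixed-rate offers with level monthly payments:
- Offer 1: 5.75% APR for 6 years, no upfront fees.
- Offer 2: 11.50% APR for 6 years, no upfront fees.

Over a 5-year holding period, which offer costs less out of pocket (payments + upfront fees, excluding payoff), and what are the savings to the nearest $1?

Offer 1: monthly rate = 5.75%/12 = 0.0047917; payment = 11,800 × 0.0047917 / (1 − (1+0.0047917)^−72) = $194.17.
Offer 2: at 11.50% the monthly rate is 0.0095833, so the payment is 11,800 × 0.0095833 / (1 − 1.0095833^−72) = $227.64.
Over 60 months: Offer 1 costs 60 × $194.17 = $11,650.20; Offer 2 costs 60 × $227.64 = $13,658.40.
Offer 1 is cheaper by $13,658.40 − $11,650.20 = $2,008.20.

Offer 1 by $2,008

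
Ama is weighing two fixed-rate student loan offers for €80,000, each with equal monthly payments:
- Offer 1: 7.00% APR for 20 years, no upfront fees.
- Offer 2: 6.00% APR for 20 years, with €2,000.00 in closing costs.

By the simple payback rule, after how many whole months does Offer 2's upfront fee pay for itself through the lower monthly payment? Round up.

Offer 1: at 7.00% the monthly rate is 0.0058333, so the payment is 80,000 × 0.0058333 / (1 − 1.0058333^−240) = €620.24.
Offer 2: at 6.00% the monthly rate is 0.0050000, so the payment is 80,000 × 0.0050000 / (1 − 1.0050000^−240) = €573.14.
Monthly savings = €620.24 − €573.14 = €47.10.
Break-even = €2,000.00 / €47.10 = 42.46 → 43 months.

43 months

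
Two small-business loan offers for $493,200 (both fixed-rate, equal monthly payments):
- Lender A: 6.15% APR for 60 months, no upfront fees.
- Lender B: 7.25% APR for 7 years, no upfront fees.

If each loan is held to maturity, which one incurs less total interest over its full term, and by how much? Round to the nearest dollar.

Lender A by $56,184

Lender A: at 6.15% the monthly rate is 0.0051250, so the payment is 493,200 × 0.0051250 / (1 − 1.0051250^−60) = $9,569.38.
Total interest on Lender A = 60 × $9,569.38 − $493,200 = $80,962.80.
Lender B: monthly rate = 7.25%/12 = 0.0060417; payment = 493,200 × 0.0060417 / (1 − (1+0.0060417)^−84) = $7,504.13.
Total interest on Lender B = 84 × $7,504.13 − $493,200 = $137,146.92.
Lender A is lower by $56,184.12.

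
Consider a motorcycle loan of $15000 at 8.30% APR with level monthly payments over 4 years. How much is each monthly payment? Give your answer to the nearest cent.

$368.31

At 8.30% the monthly rate is 0.0069167, so the payment is 15,000 × 0.0069167 / (1 − 1.0069167^−48) = $368.31.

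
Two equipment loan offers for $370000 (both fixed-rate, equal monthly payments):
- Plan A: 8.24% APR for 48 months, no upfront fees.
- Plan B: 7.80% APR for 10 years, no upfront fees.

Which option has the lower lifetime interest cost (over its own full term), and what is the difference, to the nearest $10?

Plan A: at 8.24% the monthly rate is 0.0068667, so the payment is 370,000 × 0.0068667 / (1 − 1.0068667^−48) = $9,074.52.
Total interest on Plan A = 48 × $9,074.52 − $370,000 = $65,576.96.
Plan B: at 7.80% the monthly rate is 0.0065000, so the payment is 370,000 × 0.0065000 / (1 − 1.0065000^−120) = $4,450.11.
Total interest on Plan B = 120 × $4,450.11 − $370,000 = $164,013.20.
Plan A is lower by $98,436.24.

Plan A by $98,440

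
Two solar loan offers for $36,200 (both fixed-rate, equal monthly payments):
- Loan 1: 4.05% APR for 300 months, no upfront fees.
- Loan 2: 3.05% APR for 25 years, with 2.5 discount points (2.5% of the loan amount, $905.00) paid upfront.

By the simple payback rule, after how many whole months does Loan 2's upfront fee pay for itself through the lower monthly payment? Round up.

Loan 1: at 4.05% the monthly rate is 0.0033750, so the payment is 36,200 × 0.0033750 / (1 − 1.0033750^−300) = $192.08.
Loan 2: at 3.05% the monthly rate is 0.0025417, so the payment is 36,200 × 0.0025417 / (1 − 1.0025417^−300) = $172.61.
Monthly savings = $192.08 − $172.61 = $19.47.
Break-even = $905.00 / $19.47 = 46.48 → 47 months.

47 months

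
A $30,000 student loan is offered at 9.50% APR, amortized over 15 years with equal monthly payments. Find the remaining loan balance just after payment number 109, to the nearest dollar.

$16,965

With monthly rate i = 9.5%/12 = 0.0079167, the balance after k of n payments is P · [(1+i)^n − (1+i)^k] / [(1+i)^n − 1].
(1+0.0079167)^180 = 4.13459330 and (1+0.0079167)^109 = 2.36202399, so the balance is 30,000 × (4.13459330 − 2.36202399) / (4.13459330 − 1) = $16,964.59.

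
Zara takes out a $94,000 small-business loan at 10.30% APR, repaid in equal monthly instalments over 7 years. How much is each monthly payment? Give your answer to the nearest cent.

At 10.30% the monthly rate is 0.0085833, so the payment is 94,000 × 0.0085833 / (1 − 1.0085833^−84) = $1,575.12.

$1,575.12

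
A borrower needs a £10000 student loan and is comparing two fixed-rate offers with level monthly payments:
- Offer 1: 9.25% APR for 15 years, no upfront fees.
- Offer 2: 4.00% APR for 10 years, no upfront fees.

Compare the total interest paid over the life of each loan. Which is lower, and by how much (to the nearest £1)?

Offer 2 by £6,376

Offer 1: monthly rate = 9.25%/12 = 0.0077083; payment = 10,000 × 0.0077083 / (1 − (1+0.0077083)^−180) = £102.92.
Total interest on Offer 1 = 180 × £102.92 − £10,000 = £8,525.60.
Offer 2: monthly rate = 4%/12 = 0.0033333; payment = 10,000 × 0.0033333 / (1 − (1+0.0033333)^−120) = £101.25.
Total interest on Offer 2 = 120 × £101.25 − £10,000 = £2,150.00.
Offer 2 is lower by £6,375.60.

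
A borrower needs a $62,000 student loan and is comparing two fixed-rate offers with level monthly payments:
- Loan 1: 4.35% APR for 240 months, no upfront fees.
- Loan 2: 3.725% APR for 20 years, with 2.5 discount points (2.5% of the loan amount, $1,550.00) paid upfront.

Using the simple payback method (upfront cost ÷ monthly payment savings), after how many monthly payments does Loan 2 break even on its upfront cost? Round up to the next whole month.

76 months

Loan 1: monthly rate = 4.35%/12 = 0.0036250; payment = 62,000 × 0.0036250 / (1 − (1+0.0036250)^−240) = $387.24.
Loan 2: at 3.725% the monthly rate is 0.0031042, so the payment is 62,000 × 0.0031042 / (1 − 1.0031042^−240) = $366.78.
Monthly savings = $387.24 − $366.78 = $20.46.
Break-even = $1,550.00 / $20.46 = 75.76 → 76 months.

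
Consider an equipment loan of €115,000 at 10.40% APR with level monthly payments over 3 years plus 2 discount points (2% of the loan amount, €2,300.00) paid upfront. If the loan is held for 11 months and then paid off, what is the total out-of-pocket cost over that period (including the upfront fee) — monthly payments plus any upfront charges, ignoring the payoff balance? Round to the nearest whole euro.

At 10.40% the monthly rate is 0.0086667, so the payment is 115,000 × 0.0086667 / (1 − 1.0086667^−36) = €3,732.36.
Total outlay = 11 × €3,732.36 + €2,300.00 = €43,355.96.

€43,356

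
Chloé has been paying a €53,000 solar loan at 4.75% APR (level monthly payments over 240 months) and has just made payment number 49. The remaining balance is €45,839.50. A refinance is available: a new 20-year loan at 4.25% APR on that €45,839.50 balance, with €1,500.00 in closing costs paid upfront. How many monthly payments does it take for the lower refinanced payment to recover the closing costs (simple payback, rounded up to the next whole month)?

Current payment = 53,000 × 4.75%/12 / (1 − (1+0.0039583)^−240) = €342.50.
Refinanced payment = 45,839.50 × 0.0035417 / (1 − (1+0.0035417)^−240) = €283.85.
Monthly savings = €342.50 − €283.85 = €58.65.
Break-even = €1,500.00 / €58.65 = 25.58 → 26 months.

26 months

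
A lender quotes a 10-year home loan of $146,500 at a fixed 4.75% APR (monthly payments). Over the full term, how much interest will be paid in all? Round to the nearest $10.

At 4.75% the monthly rate is 0.0039583, so the payment is 146,500 × 0.0039583 / (1 − 1.0039583^−120) = $1,536.02.
Total paid = 120 × $1,536.02 = $184,322.40; interest = $184,322.40 − $146,500 = $37,822.40.

$37,820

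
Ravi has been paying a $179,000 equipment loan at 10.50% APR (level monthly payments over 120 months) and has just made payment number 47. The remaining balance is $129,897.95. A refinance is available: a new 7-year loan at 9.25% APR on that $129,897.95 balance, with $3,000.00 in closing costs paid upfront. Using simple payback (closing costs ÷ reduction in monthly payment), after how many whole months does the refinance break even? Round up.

Current payment = 179,000 × 10.5%/12 / (1 − (1+0.0087500)^−120) = $2,415.34.
Refinanced payment = 129,897.95 × 0.0077083 / (1 − (1+0.0077083)^−84) = $2,106.46.
Monthly savings = $2,415.34 − $2,106.46 = $308.88.
Break-even = $3,000.00 / $308.88 = 9.71 → 10 months.

10 months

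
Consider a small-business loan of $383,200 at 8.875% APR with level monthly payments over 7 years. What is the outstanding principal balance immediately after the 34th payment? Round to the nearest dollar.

$255,895

With monthly rate i = 8.875%/12 = 0.0073958, the balance after k of n payments is P · [(1+i)^n − (1+i)^k] / [(1+i)^n − 1].
(1+0.0073958)^84 = 1.85700307 and (1+0.0073958)^34 = 1.28471001, so the balance is 383,200 × (1.85700307 − 1.28471001) / (1.85700307 − 1) = $255,894.88.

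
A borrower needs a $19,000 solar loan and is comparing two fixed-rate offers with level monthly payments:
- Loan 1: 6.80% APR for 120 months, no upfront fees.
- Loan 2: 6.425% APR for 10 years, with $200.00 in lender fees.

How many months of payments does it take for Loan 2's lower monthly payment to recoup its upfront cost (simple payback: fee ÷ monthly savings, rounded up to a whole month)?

Loan 1: at 6.80% the monthly rate is 0.0056667, so the payment is 19,000 × 0.0056667 / (1 − 1.0056667^−120) = $218.65.
Loan 2: at 6.425% the monthly rate is 0.0053542, so the payment is 19,000 × 0.0053542 / (1 − 1.0053542^−120) = $215.02.
Monthly savings = $218.65 − $215.02 = $3.63.
Break-even = $200.00 / $3.63 = 55.10 → 56 months.

56 months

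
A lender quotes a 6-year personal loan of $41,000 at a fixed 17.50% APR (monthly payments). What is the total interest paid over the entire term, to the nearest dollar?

$25,497

At 17.50% the monthly rate is 0.0145833, so the payment is 41,000 × 0.0145833 / (1 − 1.0145833^−72) = $923.57.
Total paid = 72 × $923.57 = $66,497.04; interest = $66,497.04 − $41,000 = $25,497.04.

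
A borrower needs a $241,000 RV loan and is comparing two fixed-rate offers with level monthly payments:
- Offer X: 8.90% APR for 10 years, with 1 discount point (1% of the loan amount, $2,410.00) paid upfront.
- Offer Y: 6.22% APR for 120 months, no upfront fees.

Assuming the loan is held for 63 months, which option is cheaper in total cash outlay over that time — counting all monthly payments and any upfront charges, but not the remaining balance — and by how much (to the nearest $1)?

Offer X: at 8.90% the monthly rate is 0.0074167, so the payment is 241,000 × 0.0074167 / (1 − 1.0074167^−120) = $3,039.86.
Offer Y: monthly rate = 6.22%/12 = 0.0051833; payment = 241,000 × 0.0051833 / (1 − (1+0.0051833)^−120) = $2,702.30.
Over 63 months: Offer X costs 63 × $3,039.86 + $2,410.00 = $193,921.18; Offer Y costs 63 × $2,702.30 = $170,244.90.
Offer Y is cheaper by $193,921.18 − $170,244.90 = $23,676.28.

Offer Y by $23,676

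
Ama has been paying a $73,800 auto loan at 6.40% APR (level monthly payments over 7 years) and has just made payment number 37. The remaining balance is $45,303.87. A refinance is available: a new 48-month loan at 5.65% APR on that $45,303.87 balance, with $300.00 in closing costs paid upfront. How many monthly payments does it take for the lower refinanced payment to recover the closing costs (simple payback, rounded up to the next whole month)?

9 months

Current payment = 73,800 × 6.4%/12 / (1 − (1+0.0053333)^−84) = $1,092.32.
Refinanced payment = 45,303.87 × 0.0047083 / (1 − (1+0.0047083)^−48) = $1,056.71.
Monthly savings = $1,092.32 − $1,056.71 = $35.61.
Break-even = $300.00 / $35.61 = 8.42 → 9 months.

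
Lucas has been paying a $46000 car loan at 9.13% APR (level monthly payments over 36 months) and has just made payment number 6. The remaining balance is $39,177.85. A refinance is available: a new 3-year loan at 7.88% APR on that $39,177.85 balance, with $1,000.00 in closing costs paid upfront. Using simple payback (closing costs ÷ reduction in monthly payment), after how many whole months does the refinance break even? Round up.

Current payment = 46,000 × 9.13%/12 / (1 − (1+0.0076083)^−36) = $1,465.57.
Refinanced payment = 39,177.85 × 0.0065667 / (1 − (1+0.0065667)^−36) = $1,225.52.
Monthly savings = $1,465.57 − $1,225.52 = $240.05.
Break-even = $1,000.00 / $240.05 = 4.17 → 5 months.

5 months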